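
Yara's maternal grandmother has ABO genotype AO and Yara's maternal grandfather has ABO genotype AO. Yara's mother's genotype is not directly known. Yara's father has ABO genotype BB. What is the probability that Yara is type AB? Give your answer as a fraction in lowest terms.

Yara's mother's ABO genotype from AO × AO: 1/4 AA, 1/2 AO, 1/4 OO.
Crossing each possibility with the father BB and summing P(type AB): 1/4·1 + 1/2·1/2 + 1/4·0 = 1/2.

1/2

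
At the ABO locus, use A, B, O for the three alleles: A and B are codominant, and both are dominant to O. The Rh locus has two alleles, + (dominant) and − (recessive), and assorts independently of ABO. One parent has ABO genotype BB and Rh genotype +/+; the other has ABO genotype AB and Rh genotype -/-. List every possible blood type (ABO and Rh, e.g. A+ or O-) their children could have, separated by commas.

Gametes from BB × AB give offspring ABO genotypes AB, BB, i.e. phenotypes B, AB.
Rh cross +/+ × -/- → phenotypes Rh+.
Combining independently: B+, AB+.

B+, AB+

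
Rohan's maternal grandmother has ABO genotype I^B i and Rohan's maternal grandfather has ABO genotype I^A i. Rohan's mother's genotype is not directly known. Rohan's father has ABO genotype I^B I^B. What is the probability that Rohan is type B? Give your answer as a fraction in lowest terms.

3/4

Rohan's mother's ABO genotype from I^B i × I^A i: 1/4 I^A I^B, 1/4 I^A i, 1/4 I^B i, 1/4 i i.
Crossing each possibility with the father I^B I^B and summing P(type B): 1/4·1/2 + 1/4·1/2 + 1/4·1 + 1/4·1 = 3/4.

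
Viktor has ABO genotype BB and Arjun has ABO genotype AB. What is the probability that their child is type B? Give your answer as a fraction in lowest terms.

1/2

ABO cross BB × AB → offspring phenotypes: 1/2 B, 1/2 AB.
So P(type B) = 1/2.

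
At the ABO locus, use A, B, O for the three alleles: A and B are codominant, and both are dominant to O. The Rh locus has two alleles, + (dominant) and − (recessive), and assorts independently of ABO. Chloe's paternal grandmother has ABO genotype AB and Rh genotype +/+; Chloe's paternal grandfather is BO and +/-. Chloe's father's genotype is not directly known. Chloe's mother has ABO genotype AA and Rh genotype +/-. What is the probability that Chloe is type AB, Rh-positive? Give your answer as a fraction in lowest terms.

7/16

Chloe's father's ABO genotype from AB × BO: 1/4 AB, 1/4 AO, 1/4 BB, 1/4 BO.
Crossing each possibility with the mother AA and summing P(type AB): 1/4·1/2 + 1/4·0 + 1/4·1 + 1/4·1/2 = 1/2.
Similarly for Rh via the father's Rh distribution: P(Rh+) = 7/8.
Independent loci: 1/2 × 7/8 = 7/16.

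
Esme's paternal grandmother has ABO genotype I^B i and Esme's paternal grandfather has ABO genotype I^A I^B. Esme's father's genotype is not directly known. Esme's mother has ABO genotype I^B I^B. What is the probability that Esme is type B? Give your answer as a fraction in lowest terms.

3/4

Esme's father's ABO genotype from I^B i × I^A I^B: 1/4 I^A I^B, 1/4 I^A i, 1/4 I^B I^B, 1/4 I^B i.
Crossing each possibility with the mother I^B I^B and summing P(type B): 1/4·1/2 + 1/4·1/2 + 1/4·1 + 1/4·1 = 3/4.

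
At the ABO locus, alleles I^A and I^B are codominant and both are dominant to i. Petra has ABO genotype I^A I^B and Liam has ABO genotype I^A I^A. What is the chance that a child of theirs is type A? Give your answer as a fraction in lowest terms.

1/2

ABO cross I^A I^B × I^A I^A → offspring phenotypes: 1/2 A, 1/2 AB.
So P(type A) = 1/2.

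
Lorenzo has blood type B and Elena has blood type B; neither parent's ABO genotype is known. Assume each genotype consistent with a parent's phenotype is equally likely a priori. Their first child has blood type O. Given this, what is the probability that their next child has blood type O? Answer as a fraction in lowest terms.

1/4

Possible genotypes: Lorenzo ∈ {I^B I^B, I^B i}; Elena ∈ {I^B I^B, I^B i}.
Weight each parental genotype pair by prior × P(type-O child):
  I^B i × I^B i: posterior weight 1; P(next child type O) = 1/4.
Weighted sum = 1/4.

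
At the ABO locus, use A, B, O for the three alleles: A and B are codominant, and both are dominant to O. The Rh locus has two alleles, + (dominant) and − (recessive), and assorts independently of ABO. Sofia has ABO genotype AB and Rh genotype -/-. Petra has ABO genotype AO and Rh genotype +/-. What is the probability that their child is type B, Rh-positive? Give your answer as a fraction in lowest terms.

1/8

ABO cross AB × AO → offspring phenotypes: 1/2 A, 1/4 B, 1/4 AB.
Rh cross -/- × +/- → 1/2 Rh+, 1/2 Rh-.
Independent loci: P(type B, Rh-positive) = 1/4 × 1/2 = 1/8.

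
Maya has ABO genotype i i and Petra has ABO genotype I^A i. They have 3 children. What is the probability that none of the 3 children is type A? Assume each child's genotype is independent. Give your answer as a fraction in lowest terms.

ABO cross i i × I^A i → 1/2 O, 1/2 A.
So P(type A) = 1/2 per child.
P(not type A) = 1/2 for one child; (1/2)^3 = 1/8.

1/8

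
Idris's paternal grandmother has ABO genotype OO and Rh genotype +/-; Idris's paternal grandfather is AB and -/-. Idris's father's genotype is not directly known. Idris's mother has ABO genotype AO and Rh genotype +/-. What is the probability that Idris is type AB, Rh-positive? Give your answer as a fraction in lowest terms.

5/64

Idris's father's ABO genotype from OO × AB: 1/2 AO, 1/2 BO.
Crossing each possibility with the mother AO and summing P(type AB): 1/2·0 + 1/2·1/4 = 1/8.
Similarly for Rh via the father's Rh distribution: P(Rh+) = 5/8.
Independent loci: 1/8 × 5/8 = 5/64.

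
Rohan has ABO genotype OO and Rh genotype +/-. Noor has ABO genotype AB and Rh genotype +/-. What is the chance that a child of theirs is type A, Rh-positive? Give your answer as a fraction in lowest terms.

ABO cross OO × AB → offspring phenotypes: 1/2 A, 1/2 B.
Rh cross +/- × +/- → 3/4 Rh+, 1/4 Rh-.
Independent loci: P(type A, Rh-positive) = 1/2 × 3/4 = 3/8.

3/8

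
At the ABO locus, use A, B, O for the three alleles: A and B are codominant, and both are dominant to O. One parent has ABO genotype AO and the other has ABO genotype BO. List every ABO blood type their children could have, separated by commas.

Gametes from AO × BO give offspring ABO genotypes AB, AO, BO, OO, i.e. phenotypes O, A, B, AB.

O, A, B, AB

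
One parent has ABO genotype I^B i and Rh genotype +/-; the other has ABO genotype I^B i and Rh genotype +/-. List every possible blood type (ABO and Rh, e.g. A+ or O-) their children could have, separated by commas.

Gametes from I^B i × I^B i give offspring ABO genotypes I^B I^B, I^B i, i i, i.e. phenotypes O, B.
Rh cross +/- × +/- → phenotypes Rh+, Rh-.
Combining independently: O+, O-, B+, B-.

O+, O-, B+, B-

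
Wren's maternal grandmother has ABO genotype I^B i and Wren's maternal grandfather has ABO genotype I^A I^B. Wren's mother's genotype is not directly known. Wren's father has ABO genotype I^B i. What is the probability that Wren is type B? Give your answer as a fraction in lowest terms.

Wren's mother's ABO genotype from I^B i × I^A I^B: 1/4 I^A I^B, 1/4 I^A i, 1/4 I^B I^B, 1/4 I^B i.
Crossing each possibility with the father I^B i and summing P(type B): 1/4·1/2 + 1/4·1/4 + 1/4·1 + 1/4·3/4 = 5/8.

5/8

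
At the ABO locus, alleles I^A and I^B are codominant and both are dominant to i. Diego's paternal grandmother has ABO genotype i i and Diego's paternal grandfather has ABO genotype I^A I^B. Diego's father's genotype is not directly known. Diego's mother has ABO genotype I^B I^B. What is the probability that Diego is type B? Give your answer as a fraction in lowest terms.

3/4

Diego's father's ABO genotype from i i × I^A I^B: 1/2 I^A i, 1/2 I^B i.
Crossing each possibility with the mother I^B I^B and summing P(type B): 1/2·1/2 + 1/2·1 = 3/4.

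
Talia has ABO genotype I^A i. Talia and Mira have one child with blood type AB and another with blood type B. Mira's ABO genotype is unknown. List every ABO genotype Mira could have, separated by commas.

For each candidate genotype of Mira, check whether crossing it with I^A i can produce every observed child phenotype.
  I^A I^A → possible child types {A} ✗
  I^A I^B → possible child types {A, B, AB} ✓
  I^A i → possible child types {O, A} ✗
  I^B I^B → possible child types {B, AB} ✓
  I^B i → possible child types {O, A, B, AB} ✓
  i i → possible child types {O, A} ✗

I^A I^B, I^B I^B, I^B i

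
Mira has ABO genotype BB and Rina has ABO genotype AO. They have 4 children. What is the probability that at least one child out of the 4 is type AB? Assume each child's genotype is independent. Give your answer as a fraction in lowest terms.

15/16

ABO cross BB × AO → 1/2 B, 1/2 AB.
So P(type AB) = 1/2 per child.
P(none) = (1/2)^4 = 1/16; P(at least one) = 1 − 1/16 = 15/16.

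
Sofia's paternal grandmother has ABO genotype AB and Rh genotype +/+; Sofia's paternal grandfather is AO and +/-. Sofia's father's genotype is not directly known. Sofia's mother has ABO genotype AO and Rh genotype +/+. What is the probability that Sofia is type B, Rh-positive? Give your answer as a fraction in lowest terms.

1/8

Sofia's father's ABO genotype from AB × AO: 1/4 AA, 1/4 AB, 1/4 AO, 1/4 BO.
Crossing each possibility with the mother AO and summing P(type B): 1/4·0 + 1/4·1/4 + 1/4·0 + 1/4·1/4 = 1/8.
Similarly for Rh via the father's Rh distribution: P(Rh+) = 1.
Independent loci: 1/8 × 1 = 1/8.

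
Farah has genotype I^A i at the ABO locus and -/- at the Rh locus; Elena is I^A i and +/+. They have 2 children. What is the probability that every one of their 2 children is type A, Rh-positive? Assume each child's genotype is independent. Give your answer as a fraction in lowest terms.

9/16

ABO cross I^A i × I^A i → 1/4 O, 3/4 A.
Rh cross -/- × +/+ → 1 Rh+; so P(type A, Rh-positive) = 3/4 × 1 = 3/4 per child.
All 2 independent: (3/4)^2 = 9/16.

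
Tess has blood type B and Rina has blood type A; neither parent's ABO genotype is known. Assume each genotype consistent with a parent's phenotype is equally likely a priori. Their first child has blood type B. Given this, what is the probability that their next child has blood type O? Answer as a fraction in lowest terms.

Possible genotypes: Tess ∈ {BB, BO}; Rina ∈ {AA, AO}.
Weight each parental genotype pair by prior × P(type-B child):
  BB × AO: posterior weight 2/3; P(next child type O) = 0.
  BO × AO: posterior weight 1/3; P(next child type O) = 1/4.
Weighted sum = 1/12.

1/12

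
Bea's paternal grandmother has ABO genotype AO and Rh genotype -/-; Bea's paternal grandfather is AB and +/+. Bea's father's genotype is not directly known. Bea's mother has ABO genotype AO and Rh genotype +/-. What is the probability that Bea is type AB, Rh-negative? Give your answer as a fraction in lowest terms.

Bea's father's ABO genotype from AO × AB: 1/4 AA, 1/4 AB, 1/4 AO, 1/4 BO.
Crossing each possibility with the mother AO and summing P(type AB): 1/4·0 + 1/4·1/4 + 1/4·0 + 1/4·1/4 = 1/8.
Similarly for Rh via the father's Rh distribution: P(Rh-) = 1/4.
Independent loci: 1/8 × 1/4 = 1/32.

1/32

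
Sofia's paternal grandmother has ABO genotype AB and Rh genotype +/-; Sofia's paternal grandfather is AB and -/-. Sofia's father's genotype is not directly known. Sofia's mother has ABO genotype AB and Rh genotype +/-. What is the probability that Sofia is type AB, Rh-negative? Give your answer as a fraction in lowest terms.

Sofia's father's ABO genotype from AB × AB: 1/4 AA, 1/2 AB, 1/4 BB.
Crossing each possibility with the mother AB and summing P(type AB): 1/4·1/2 + 1/2·1/2 + 1/4·1/2 = 1/2.
Similarly for Rh via the father's Rh distribution: P(Rh-) = 3/8.
Independent loci: 1/2 × 3/8 = 3/16.

3/16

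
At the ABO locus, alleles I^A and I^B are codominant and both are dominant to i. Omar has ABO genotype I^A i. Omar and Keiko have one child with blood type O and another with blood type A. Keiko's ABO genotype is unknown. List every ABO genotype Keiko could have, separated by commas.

For each candidate genotype of Keiko, check whether crossing it with I^A i can produce every observed child phenotype.
  I^A I^A → possible child types {A} ✗
  I^A I^B → possible child types {A, B, AB} ✗
  I^A i → possible child types {O, A} ✓
  I^B I^B → possible child types {B, AB} ✗
  I^B i → possible child types {O, A, B, AB} ✓
  i i → possible child types {O, A} ✓

I^A i, I^B i, i i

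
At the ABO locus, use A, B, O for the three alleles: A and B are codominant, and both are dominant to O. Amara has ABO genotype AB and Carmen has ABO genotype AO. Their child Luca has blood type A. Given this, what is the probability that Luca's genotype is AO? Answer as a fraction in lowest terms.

1/2

Cross AB × AO → 1/4 AA, 1/4 AB, 1/4 AO, 1/4 BO.
Type-A genotypes among offspring: AA (1/4), AO (1/4); total 1/2.
P(AO | type A) = (1/4) / (1/2) = 1/2.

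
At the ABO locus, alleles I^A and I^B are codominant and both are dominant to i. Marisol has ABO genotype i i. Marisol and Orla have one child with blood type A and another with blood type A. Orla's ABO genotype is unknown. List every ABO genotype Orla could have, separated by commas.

For each candidate genotype of Orla, check whether crossing it with i i can produce every observed child phenotype.
  I^A I^A → possible child types {A} ✓
  I^A I^B → possible child types {A, B} ✓
  I^A i → possible child types {O, A} ✓
  I^B I^B → possible child types {B} ✗
  I^B i → possible child types {O, B} ✗
  i i → possible child types {O} ✗

I^A I^A, I^A I^B, I^A i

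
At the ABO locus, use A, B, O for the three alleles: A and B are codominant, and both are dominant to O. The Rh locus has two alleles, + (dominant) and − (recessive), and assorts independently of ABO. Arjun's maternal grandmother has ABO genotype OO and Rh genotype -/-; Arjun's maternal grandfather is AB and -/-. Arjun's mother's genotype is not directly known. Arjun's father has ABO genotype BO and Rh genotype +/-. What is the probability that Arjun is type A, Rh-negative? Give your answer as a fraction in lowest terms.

1/16

Arjun's mother's ABO genotype from OO × AB: 1/2 AO, 1/2 BO.
Crossing each possibility with the father BO and summing P(type A): 1/2·1/4 + 1/2·0 = 1/8.
Similarly for Rh via the mother's Rh distribution: P(Rh-) = 1/2.
Independent loci: 1/8 × 1/2 = 1/16.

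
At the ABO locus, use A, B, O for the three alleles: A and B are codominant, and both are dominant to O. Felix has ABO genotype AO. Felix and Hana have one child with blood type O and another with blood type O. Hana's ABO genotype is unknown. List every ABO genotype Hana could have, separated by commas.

For each candidate genotype of Hana, check whether crossing it with AO can produce every observed child phenotype.
  AA → possible child types {A} ✗
  AB → possible child types {A, B, AB} ✗
  AO → possible child types {O, A} ✓
  BB → possible child types {B, AB} ✗
  BO → possible child types {O, A, B, AB} ✓
  OO → possible child types {O, A} ✓

AO, BO, OO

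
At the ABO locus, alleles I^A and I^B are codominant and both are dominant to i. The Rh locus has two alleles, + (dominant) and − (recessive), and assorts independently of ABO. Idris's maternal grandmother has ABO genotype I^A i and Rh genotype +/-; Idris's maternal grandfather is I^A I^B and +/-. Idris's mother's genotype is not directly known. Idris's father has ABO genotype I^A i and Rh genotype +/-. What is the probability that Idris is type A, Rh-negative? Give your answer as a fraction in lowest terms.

Idris's mother's ABO genotype from I^A i × I^A I^B: 1/4 I^A I^A, 1/4 I^A I^B, 1/4 I^A i, 1/4 I^B i.
Crossing each possibility with the father I^A i and summing P(type A): 1/4·1 + 1/4·1/2 + 1/4·3/4 + 1/4·1/4 = 5/8.
Similarly for Rh via the mother's Rh distribution: P(Rh-) = 1/4.
Independent loci: 5/8 × 1/4 = 5/32.

5/32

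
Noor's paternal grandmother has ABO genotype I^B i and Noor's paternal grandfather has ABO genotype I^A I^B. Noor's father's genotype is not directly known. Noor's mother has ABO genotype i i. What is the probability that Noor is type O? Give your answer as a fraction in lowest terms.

1/4

Noor's father's ABO genotype from I^B i × I^A I^B: 1/4 I^A I^B, 1/4 I^A i, 1/4 I^B I^B, 1/4 I^B i.
Crossing each possibility with the mother i i and summing P(type O): 1/4·0 + 1/4·1/2 + 1/4·0 + 1/4·1/2 = 1/4.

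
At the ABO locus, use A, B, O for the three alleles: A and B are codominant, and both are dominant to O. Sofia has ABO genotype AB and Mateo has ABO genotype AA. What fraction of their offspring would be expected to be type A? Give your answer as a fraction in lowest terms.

1/2

ABO cross AB × AA → offspring phenotypes: 1/2 A, 1/2 AB.
So P(type A) = 1/2.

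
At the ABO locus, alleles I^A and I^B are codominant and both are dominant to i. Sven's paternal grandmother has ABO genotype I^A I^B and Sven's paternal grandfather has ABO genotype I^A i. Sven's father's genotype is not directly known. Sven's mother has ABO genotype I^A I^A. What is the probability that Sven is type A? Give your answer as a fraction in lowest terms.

3/4

Sven's father's ABO genotype from I^A I^B × I^A i: 1/4 I^A I^A, 1/4 I^A I^B, 1/4 I^A i, 1/4 I^B i.
Crossing each possibility with the mother I^A I^A and summing P(type A): 1/4·1 + 1/4·1/2 + 1/4·1 + 1/4·1/2 = 3/4.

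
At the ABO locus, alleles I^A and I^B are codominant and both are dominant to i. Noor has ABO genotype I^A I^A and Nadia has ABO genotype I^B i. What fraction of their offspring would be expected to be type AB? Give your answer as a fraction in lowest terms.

1/2

ABO cross I^A I^A × I^B i → offspring phenotypes: 1/2 A, 1/2 AB.
So P(type AB) = 1/2.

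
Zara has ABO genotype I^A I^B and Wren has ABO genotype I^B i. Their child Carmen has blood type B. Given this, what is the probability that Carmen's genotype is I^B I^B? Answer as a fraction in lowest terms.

Cross I^A I^B × I^B i → 1/4 I^A I^B, 1/4 I^A i, 1/4 I^B I^B, 1/4 I^B i.
Type-B genotypes among offspring: I^B I^B (1/4), I^B i (1/4); total 1/2.
P(I^B I^B | type B) = (1/4) / (1/2) = 1/2.

1/2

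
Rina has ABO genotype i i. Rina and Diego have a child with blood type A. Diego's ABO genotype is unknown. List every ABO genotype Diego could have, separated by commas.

I^A I^A, I^A I^B, I^A i

For each candidate genotype of Diego, check whether crossing it with i i can produce every observed child phenotype.
  I^A I^A → possible child types {A} ✓
  I^A I^B → possible child types {A, B} ✓
  I^A i → possible child types {O, A} ✓
  I^B I^B → possible child types {B} ✗
  I^B i → possible child types {O, B} ✗
  i i → possible child types {O} ✗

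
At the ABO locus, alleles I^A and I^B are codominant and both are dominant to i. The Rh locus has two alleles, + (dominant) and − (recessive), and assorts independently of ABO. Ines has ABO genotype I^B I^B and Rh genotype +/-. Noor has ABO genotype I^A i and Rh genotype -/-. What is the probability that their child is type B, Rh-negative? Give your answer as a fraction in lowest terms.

ABO cross I^B I^B × I^A i → offspring phenotypes: 1/2 B, 1/2 AB.
Rh cross +/- × -/- → 1/2 Rh+, 1/2 Rh-.
Independent loci: P(type B, Rh-negative) = 1/2 × 1/2 = 1/4.

1/4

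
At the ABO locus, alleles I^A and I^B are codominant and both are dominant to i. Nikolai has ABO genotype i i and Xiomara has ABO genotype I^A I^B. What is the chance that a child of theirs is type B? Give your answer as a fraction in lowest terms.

ABO cross i i × I^A I^B → offspring phenotypes: 1/2 A, 1/2 B.
So P(type B) = 1/2.

1/2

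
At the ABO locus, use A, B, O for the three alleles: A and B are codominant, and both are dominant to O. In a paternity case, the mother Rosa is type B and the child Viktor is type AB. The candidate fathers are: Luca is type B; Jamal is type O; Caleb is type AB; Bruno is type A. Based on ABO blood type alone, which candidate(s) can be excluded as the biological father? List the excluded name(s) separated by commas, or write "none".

A candidate is excluded only if no genotype consistent with his phenotype could produce a type AB child with a type B mother.
Luca (type B): no genotype consistent with that phenotype can produce a type-AB child with a type-B mother.
Jamal (type O): no genotype consistent with that phenotype can produce a type-AB child with a type-B mother.

Luca, Jamal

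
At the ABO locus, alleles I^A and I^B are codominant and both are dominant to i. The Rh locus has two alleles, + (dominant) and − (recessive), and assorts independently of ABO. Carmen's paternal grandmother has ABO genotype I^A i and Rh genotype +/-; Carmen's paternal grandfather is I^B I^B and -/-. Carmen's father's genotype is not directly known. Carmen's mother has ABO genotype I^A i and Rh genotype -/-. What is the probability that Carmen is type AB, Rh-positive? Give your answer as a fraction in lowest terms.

Carmen's father's ABO genotype from I^A i × I^B I^B: 1/2 I^A I^B, 1/2 I^B i.
Crossing each possibility with the mother I^A i and summing P(type AB): 1/2·1/4 + 1/2·1/4 = 1/4.
Similarly for Rh via the father's Rh distribution: P(Rh+) = 1/4.
Independent loci: 1/4 × 1/4 = 1/16.

1/16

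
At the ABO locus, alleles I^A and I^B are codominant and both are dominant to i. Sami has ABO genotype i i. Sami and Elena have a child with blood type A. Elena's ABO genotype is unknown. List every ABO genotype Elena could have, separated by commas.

For each candidate genotype of Elena, check whether crossing it with i i can produce every observed child phenotype.
  I^A I^A → possible child types {A} ✓
  I^A I^B → possible child types {A, B} ✓
  I^A i → possible child types {O, A} ✓
  I^B I^B → possible child types {B} ✗
  I^B i → possible child types {O, B} ✗
  i i → possible child types {O} ✗

I^A I^A, I^A I^B, I^A i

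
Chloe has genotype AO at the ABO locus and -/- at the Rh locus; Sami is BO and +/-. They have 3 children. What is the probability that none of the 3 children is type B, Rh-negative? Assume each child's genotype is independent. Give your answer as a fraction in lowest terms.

343/512

ABO cross AO × BO → 1/4 O, 1/4 A, 1/4 B, 1/4 AB.
Rh cross -/- × +/- → 1/2 Rh+, 1/2 Rh-; so P(type B, Rh-negative) = 1/4 × 1/2 = 1/8 per child.
P(not type B, Rh-negative) = 7/8 for one child; (7/8)^3 = 343/512.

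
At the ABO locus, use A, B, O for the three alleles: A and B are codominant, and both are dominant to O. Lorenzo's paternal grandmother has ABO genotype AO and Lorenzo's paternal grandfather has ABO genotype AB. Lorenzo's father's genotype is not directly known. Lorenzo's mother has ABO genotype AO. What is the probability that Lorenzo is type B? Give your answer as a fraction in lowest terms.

1/8

Lorenzo's father's ABO genotype from AO × AB: 1/4 AA, 1/4 AB, 1/4 AO, 1/4 BO.
Crossing each possibility with the mother AO and summing P(type B): 1/4·0 + 1/4·1/4 + 1/4·0 + 1/4·1/4 = 1/8.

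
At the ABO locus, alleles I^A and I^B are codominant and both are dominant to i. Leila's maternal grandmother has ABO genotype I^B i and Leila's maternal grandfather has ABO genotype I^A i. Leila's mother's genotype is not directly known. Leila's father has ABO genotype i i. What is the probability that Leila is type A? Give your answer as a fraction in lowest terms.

Leila's mother's ABO genotype from I^B i × I^A i: 1/4 I^A I^B, 1/4 I^A i, 1/4 I^B i, 1/4 i i.
Crossing each possibility with the father i i and summing P(type A): 1/4·1/2 + 1/4·1/2 + 1/4·0 + 1/4·0 = 1/4.

1/4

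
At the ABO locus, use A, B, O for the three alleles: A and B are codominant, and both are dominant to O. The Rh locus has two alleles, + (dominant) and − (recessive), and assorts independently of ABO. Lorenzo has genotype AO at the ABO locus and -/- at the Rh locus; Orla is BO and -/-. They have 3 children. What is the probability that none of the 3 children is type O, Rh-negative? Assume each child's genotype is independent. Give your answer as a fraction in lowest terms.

27/64

ABO cross AO × BO → 1/4 O, 1/4 A, 1/4 B, 1/4 AB.
Rh cross -/- × -/- → 1 Rh-; so P(type O, Rh-negative) = 1/4 × 1 = 1/4 per child.
P(not type O, Rh-negative) = 3/4 for one child; (3/4)^3 = 27/64.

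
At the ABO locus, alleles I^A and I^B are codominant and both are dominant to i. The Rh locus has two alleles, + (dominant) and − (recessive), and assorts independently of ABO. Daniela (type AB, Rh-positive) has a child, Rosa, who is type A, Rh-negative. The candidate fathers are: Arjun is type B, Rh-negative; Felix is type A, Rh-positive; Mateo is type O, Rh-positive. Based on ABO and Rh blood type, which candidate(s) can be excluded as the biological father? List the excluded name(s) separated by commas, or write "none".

none

A candidate is excluded only if no genotype consistent with his phenotype could produce a type A, Rh-negative child with a type AB, Rh-positive mother.
Every candidate has at least one consistent genotype combination, so none can be excluded.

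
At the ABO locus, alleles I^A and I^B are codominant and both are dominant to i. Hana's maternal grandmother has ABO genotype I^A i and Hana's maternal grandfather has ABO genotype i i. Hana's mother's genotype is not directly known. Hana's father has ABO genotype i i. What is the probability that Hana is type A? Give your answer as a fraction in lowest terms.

1/4

Hana's mother's ABO genotype from I^A i × i i: 1/2 I^A i, 1/2 i i.
Crossing each possibility with the father i i and summing P(type A): 1/2·1/2 + 1/2·0 = 1/4.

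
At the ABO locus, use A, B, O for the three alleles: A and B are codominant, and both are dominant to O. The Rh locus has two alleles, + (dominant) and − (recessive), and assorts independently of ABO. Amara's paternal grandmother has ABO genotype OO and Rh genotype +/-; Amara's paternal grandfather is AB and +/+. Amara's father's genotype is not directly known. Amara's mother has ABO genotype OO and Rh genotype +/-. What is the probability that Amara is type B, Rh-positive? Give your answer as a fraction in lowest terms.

Amara's father's ABO genotype from OO × AB: 1/2 AO, 1/2 BO.
Crossing each possibility with the mother OO and summing P(type B): 1/2·0 + 1/2·1/2 = 1/4.
Similarly for Rh via the father's Rh distribution: P(Rh+) = 7/8.
Independent loci: 1/4 × 7/8 = 7/32.

7/32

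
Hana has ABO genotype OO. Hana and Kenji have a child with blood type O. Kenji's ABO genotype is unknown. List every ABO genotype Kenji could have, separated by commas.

AO, BO, OO

For each candidate genotype of Kenji, check whether crossing it with OO can produce every observed child phenotype.
  AA → possible child types {A} ✗
  AB → possible child types {A, B} ✗
  AO → possible child types {O, A} ✓
  BB → possible child types {B} ✗
  BO → possible child types {O, B} ✓
  OO → possible child types {O} ✓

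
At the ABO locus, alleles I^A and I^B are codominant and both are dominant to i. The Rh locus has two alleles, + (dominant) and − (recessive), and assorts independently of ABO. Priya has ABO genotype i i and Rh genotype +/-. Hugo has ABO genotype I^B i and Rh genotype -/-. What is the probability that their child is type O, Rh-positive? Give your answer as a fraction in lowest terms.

1/4

ABO cross i i × I^B i → offspring phenotypes: 1/2 O, 1/2 B.
Rh cross +/- × -/- → 1/2 Rh+, 1/2 Rh-.
Independent loci: P(type O, Rh-positive) = 1/2 × 1/2 = 1/4.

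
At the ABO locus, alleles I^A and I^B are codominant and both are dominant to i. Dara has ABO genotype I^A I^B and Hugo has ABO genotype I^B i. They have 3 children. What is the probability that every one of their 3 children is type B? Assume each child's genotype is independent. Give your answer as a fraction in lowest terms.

ABO cross I^A I^B × I^B i → 1/4 A, 1/2 B, 1/4 AB.
So P(type B) = 1/2 per child.
All 3 independent: (1/2)^3 = 1/8.

1/8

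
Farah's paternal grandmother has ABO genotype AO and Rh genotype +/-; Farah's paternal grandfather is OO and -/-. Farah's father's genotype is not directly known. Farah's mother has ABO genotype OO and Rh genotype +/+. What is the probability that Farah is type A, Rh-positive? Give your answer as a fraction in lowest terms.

Farah's father's ABO genotype from AO × OO: 1/2 AO, 1/2 OO.
Crossing each possibility with the mother OO and summing P(type A): 1/2·1/2 + 1/2·0 = 1/4.
Similarly for Rh via the father's Rh distribution: P(Rh+) = 1.
Independent loci: 1/4 × 1 = 1/4.

1/4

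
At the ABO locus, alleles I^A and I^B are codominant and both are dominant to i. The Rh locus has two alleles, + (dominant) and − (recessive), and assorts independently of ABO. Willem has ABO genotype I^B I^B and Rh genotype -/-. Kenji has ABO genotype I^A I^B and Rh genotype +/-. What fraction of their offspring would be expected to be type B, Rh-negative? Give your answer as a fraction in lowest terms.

1/4

ABO cross I^B I^B × I^A I^B → offspring phenotypes: 1/2 B, 1/2 AB.
Rh cross -/- × +/- → 1/2 Rh+, 1/2 Rh-.
Independent loci: P(type B, Rh-negative) = 1/2 × 1/2 = 1/4.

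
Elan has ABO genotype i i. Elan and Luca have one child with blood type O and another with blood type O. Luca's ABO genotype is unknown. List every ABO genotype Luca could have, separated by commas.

For each candidate genotype of Luca, check whether crossing it with i i can produce every observed child phenotype.
  I^A I^A → possible child types {A} ✗
  I^A I^B → possible child types {A, B} ✗
  I^A i → possible child types {O, A} ✓
  I^B I^B → possible child types {B} ✗
  I^B i → possible child types {O, B} ✓
  i i → possible child types {O} ✓

I^A i, I^B i, i i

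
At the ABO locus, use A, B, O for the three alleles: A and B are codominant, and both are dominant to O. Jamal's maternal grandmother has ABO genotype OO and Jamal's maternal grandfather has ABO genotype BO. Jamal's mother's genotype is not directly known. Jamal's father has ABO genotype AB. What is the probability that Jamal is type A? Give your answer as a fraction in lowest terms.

Jamal's mother's ABO genotype from OO × BO: 1/2 BO, 1/2 OO.
Crossing each possibility with the father AB and summing P(type A): 1/2·1/4 + 1/2·1/2 = 3/8.

3/8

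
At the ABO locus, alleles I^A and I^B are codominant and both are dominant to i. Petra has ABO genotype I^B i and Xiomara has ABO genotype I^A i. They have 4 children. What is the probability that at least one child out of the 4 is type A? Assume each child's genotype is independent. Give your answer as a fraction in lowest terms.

ABO cross I^B i × I^A i → 1/4 O, 1/4 A, 1/4 B, 1/4 AB.
So P(type A) = 1/4 per child.
P(none) = (3/4)^4 = 81/256; P(at least one) = 1 − 81/256 = 175/256.

175/256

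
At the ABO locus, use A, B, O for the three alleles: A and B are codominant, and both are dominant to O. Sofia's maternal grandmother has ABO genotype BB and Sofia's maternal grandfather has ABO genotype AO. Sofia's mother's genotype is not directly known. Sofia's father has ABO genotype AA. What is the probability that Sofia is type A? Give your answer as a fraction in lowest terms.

Sofia's mother's ABO genotype from BB × AO: 1/2 AB, 1/2 BO.
Crossing each possibility with the father AA and summing P(type A): 1/2·1/2 + 1/2·1/2 = 1/2.

1/2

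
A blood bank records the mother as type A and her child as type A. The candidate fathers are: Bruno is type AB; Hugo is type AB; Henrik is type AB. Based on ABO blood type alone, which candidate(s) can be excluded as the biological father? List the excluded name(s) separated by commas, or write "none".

none

A candidate is excluded only if no genotype consistent with his phenotype could produce a type A child with a type A mother.
Every candidate has at least one consistent genotype combination, so none can be excluded.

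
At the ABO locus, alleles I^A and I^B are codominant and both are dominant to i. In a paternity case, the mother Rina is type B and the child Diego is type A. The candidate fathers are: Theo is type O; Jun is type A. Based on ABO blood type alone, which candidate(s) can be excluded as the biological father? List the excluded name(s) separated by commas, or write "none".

A candidate is excluded only if no genotype consistent with his phenotype could produce a type A child with a type B mother.
Theo (type O): no genotype consistent with that phenotype can produce a type-A child with a type-B mother.

Theo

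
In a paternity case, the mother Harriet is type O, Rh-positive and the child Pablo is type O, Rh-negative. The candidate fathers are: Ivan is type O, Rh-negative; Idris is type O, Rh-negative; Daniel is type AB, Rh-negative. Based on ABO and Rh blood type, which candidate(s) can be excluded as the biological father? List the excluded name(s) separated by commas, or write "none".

A candidate is excluded only if no genotype consistent with his phenotype could produce a type O, Rh-negative child with a type O, Rh-positive mother.
Daniel (type AB, Rh-): no genotype consistent with that phenotype can produce a type-O Rh- child with a type-O mother.

Daniel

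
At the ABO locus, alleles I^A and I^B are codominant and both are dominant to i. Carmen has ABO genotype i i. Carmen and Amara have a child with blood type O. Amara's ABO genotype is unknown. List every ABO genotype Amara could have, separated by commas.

I^A i, I^B i, i i

For each candidate genotype of Amara, check whether crossing it with i i can produce every observed child phenotype.
  I^A I^A → possible child types {A} ✗
  I^A I^B → possible child types {A, B} ✗
  I^A i → possible child types {O, A} ✓
  I^B I^B → possible child types {B} ✗
  I^B i → possible child types {O, B} ✓
  i i → possible child types {O} ✓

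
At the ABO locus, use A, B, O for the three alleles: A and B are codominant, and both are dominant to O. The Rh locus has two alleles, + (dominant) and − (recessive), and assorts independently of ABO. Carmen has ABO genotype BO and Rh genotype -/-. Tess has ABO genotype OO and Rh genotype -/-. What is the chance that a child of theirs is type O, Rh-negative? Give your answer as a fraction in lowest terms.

1/2

ABO cross BO × OO → offspring phenotypes: 1/2 O, 1/2 B.
Rh cross -/- × -/- → 1 Rh-.
Independent loci: P(type O, Rh-negative) = 1/2 × 1 = 1/2.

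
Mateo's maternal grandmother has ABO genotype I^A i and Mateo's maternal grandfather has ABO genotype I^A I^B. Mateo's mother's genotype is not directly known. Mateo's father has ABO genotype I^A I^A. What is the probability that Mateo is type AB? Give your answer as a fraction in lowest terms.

Mateo's mother's ABO genotype from I^A i × I^A I^B: 1/4 I^A I^A, 1/4 I^A I^B, 1/4 I^A i, 1/4 I^B i.
Crossing each possibility with the father I^A I^A and summing P(type AB): 1/4·0 + 1/4·1/2 + 1/4·0 + 1/4·1/2 = 1/4.

1/4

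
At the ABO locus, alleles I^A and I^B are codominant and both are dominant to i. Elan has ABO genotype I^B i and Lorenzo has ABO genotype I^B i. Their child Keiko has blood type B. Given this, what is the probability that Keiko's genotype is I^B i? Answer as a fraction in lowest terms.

Cross I^B i × I^B i → 1/4 I^B I^B, 1/2 I^B i, 1/4 i i.
Type-B genotypes among offspring: I^B I^B (1/4), I^B i (1/2); total 3/4.
P(I^B i | type B) = (1/2) / (3/4) = 2/3.

2/3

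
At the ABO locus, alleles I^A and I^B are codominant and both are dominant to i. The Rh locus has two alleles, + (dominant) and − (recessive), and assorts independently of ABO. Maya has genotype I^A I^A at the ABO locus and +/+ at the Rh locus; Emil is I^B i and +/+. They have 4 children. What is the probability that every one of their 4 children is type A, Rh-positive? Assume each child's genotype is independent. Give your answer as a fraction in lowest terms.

ABO cross I^A I^A × I^B i → 1/2 A, 1/2 AB.
Rh cross +/+ × +/+ → 1 Rh+; so P(type A, Rh-positive) = 1/2 × 1 = 1/2 per child.
All 4 independent: (1/2)^4 = 1/16.

1/16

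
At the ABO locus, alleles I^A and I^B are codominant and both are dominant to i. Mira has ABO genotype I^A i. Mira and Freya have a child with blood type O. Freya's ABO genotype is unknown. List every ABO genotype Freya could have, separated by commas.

I^A i, I^B i, i i

For each candidate genotype of Freya, check whether crossing it with I^A i can produce every observed child phenotype.
  I^A I^A → possible child types {A} ✗
  I^A I^B → possible child types {A, B, AB} ✗
  I^A i → possible child types {O, A} ✓
  I^B I^B → possible child types {B, AB} ✗
  I^B i → possible child types {O, A, B, AB} ✓
  i i → possible child types {O, A} ✓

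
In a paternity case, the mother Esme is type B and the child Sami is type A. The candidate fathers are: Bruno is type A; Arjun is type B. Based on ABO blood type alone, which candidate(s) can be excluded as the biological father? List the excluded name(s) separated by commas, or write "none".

A candidate is excluded only if no genotype consistent with his phenotype could produce a type A child with a type B mother.
Arjun (type B): no genotype consistent with that phenotype can produce a type-A child with a type-B mother.

Arjun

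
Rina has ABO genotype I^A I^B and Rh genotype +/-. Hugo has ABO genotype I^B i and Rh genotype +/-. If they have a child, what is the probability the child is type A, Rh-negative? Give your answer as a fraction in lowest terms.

ABO cross I^A I^B × I^B i → offspring phenotypes: 1/4 A, 1/2 B, 1/4 AB.
Rh cross +/- × +/- → 3/4 Rh+, 1/4 Rh-.
Independent loci: P(type A, Rh-negative) = 1/4 × 1/4 = 1/16.

1/16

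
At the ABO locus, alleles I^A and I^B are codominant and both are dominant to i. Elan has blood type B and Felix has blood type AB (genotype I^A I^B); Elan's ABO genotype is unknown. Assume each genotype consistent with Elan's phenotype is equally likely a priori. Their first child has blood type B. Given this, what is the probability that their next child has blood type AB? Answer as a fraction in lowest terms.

3/8

Possible genotypes: Elan ∈ {I^B I^B, I^B i}; Felix ∈ {I^A I^B}.
Weight each parental genotype pair by prior × P(type-B child):
  I^B I^B × I^A I^B: posterior weight 1/2; P(next child type AB) = 1/2.
  I^B i × I^A I^B: posterior weight 1/2; P(next child type AB) = 1/4.
Weighted sum = 3/8.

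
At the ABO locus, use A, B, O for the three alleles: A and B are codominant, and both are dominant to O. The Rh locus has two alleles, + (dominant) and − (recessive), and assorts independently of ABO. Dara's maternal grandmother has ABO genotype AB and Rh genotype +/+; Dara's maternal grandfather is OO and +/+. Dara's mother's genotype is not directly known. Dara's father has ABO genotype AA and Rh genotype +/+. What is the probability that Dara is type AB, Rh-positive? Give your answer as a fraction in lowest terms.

Dara's mother's ABO genotype from AB × OO: 1/2 AO, 1/2 BO.
Crossing each possibility with the father AA and summing P(type AB): 1/2·0 + 1/2·1/2 = 1/4.
Similarly for Rh via the mother's Rh distribution: P(Rh+) = 1.
Independent loci: 1/4 × 1 = 1/4.

1/4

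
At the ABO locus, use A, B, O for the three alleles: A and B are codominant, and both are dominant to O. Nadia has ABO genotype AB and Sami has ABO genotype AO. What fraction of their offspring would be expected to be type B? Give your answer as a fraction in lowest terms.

ABO cross AB × AO → offspring phenotypes: 1/2 A, 1/4 B, 1/4 AB.
So P(type B) = 1/4.

1/4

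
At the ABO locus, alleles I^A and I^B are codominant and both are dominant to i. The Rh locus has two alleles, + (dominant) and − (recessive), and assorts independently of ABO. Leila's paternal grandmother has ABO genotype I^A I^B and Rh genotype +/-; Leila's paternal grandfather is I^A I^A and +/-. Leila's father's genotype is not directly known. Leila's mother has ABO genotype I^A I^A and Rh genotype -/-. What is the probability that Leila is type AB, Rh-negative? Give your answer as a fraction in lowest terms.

Leila's father's ABO genotype from I^A I^B × I^A I^A: 1/2 I^A I^A, 1/2 I^A I^B.
Crossing each possibility with the mother I^A I^A and summing P(type AB): 1/2·0 + 1/2·1/2 = 1/4.
Similarly for Rh via the father's Rh distribution: P(Rh-) = 1/2.
Independent loci: 1/4 × 1/2 = 1/8.

1/8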